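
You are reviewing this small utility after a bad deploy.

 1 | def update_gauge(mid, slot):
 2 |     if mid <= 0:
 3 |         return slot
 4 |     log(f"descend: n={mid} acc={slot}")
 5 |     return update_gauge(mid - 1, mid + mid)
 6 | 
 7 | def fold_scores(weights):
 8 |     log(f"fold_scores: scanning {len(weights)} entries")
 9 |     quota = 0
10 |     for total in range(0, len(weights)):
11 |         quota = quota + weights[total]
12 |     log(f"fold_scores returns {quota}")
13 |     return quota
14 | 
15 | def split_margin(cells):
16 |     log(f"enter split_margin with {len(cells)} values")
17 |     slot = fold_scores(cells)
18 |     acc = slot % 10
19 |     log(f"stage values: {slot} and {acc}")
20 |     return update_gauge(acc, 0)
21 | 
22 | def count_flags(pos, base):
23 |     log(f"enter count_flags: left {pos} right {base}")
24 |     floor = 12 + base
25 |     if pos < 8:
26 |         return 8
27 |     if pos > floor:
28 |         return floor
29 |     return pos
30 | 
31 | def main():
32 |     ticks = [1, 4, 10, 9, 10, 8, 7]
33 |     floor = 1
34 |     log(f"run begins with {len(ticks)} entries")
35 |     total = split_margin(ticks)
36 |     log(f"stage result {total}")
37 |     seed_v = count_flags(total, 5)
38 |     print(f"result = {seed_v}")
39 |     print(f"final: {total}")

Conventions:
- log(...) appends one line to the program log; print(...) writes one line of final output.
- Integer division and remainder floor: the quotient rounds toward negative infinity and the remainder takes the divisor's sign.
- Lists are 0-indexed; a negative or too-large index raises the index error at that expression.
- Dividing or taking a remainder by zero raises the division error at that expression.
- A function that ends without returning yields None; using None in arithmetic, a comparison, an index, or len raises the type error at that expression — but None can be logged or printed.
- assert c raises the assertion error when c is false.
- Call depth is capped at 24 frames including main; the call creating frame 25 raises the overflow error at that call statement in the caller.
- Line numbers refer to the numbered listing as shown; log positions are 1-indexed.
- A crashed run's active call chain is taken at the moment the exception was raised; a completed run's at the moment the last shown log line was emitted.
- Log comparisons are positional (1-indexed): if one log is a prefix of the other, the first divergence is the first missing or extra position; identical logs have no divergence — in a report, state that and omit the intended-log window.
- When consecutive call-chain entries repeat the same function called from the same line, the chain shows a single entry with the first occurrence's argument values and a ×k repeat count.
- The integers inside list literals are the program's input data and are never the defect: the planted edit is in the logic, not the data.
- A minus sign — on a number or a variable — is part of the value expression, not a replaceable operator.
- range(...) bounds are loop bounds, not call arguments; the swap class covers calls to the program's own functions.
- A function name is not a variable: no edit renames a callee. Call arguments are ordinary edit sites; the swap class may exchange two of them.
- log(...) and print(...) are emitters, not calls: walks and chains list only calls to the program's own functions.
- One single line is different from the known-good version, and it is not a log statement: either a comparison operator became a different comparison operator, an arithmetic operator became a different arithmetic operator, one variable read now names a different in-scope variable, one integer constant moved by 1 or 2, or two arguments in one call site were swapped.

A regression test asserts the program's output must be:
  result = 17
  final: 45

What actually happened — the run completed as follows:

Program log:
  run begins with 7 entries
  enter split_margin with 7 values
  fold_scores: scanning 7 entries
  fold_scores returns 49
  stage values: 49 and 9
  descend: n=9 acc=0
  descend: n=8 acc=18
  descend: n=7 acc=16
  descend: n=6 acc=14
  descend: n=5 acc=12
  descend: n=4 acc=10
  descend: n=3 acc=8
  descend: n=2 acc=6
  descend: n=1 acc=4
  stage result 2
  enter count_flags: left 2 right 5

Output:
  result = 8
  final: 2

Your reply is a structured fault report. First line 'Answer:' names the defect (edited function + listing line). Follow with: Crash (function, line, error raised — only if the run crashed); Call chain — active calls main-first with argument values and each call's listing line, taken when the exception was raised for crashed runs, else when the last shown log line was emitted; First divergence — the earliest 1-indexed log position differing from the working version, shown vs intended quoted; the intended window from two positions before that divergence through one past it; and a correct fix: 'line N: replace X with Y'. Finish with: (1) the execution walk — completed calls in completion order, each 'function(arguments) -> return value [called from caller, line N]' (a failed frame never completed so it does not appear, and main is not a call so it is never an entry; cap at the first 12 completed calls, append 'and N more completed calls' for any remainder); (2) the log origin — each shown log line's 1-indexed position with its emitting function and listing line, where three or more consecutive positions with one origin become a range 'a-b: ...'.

Answer: the defect is in update_gauge at line 5.
The tell: Position 7 is the first bad log line: 'descend: n=8 acc=18' should read 'descend: n=8 acc=9'.
Call chain: main -> count_flags(2, 5) (called at line 37).
First divergence: at position 7 the run shows 'descend: n=8 acc=18' where the working version logs 'descend: n=8 acc=9'.
Intended log window:
  5: stage values: 49 and 9
  6: descend: n=9 acc=0
  7: descend: n=8 acc=9
  8: descend: n=7 acc=17
Execution walk:
  fold_scores([1, 4, 10, 9, 10, 8, 7]) -> 49  [called from split_margin, line 17]
  update_gauge(0, 2) -> 2  [called from update_gauge, line 5]
  update_gauge(1, 4) -> 2  [called from update_gauge, line 5]
  update_gauge(2, 6) -> 2  [called from update_gauge, line 5]
  update_gauge(3, 8) -> 2  [called from update_gauge, line 5]
  update_gauge(4, 10) -> 2  [called from update_gauge, line 5]
  update_gauge(5, 12) -> 2  [called from update_gauge, line 5]
  update_gauge(6, 14) -> 2  [called from update_gauge, line 5]
  update_gauge(7, 16) -> 2  [called from update_gauge, line 5]
  update_gauge(8, 18) -> 2  [called from update_gauge, line 5]
  update_gauge(9, 0) -> 2  [called from split_margin, line 20]
  split_margin([1, 4, 10, 9, 10, 8, 7]) -> 2  [called from main, line 35]
  ... and 1 more completed call
Log origins:
  1 — main, line 34
  2 — split_margin, line 16
  3 — fold_scores, line 8
  4 — fold_scores, line 12
  5 — split_margin, line 19
  6-14 — update_gauge, line 4
  15 — main, line 36
  16 — count_flags, line 23
A correct fix: line 5: replace `mid + mid` with `slot + mid`.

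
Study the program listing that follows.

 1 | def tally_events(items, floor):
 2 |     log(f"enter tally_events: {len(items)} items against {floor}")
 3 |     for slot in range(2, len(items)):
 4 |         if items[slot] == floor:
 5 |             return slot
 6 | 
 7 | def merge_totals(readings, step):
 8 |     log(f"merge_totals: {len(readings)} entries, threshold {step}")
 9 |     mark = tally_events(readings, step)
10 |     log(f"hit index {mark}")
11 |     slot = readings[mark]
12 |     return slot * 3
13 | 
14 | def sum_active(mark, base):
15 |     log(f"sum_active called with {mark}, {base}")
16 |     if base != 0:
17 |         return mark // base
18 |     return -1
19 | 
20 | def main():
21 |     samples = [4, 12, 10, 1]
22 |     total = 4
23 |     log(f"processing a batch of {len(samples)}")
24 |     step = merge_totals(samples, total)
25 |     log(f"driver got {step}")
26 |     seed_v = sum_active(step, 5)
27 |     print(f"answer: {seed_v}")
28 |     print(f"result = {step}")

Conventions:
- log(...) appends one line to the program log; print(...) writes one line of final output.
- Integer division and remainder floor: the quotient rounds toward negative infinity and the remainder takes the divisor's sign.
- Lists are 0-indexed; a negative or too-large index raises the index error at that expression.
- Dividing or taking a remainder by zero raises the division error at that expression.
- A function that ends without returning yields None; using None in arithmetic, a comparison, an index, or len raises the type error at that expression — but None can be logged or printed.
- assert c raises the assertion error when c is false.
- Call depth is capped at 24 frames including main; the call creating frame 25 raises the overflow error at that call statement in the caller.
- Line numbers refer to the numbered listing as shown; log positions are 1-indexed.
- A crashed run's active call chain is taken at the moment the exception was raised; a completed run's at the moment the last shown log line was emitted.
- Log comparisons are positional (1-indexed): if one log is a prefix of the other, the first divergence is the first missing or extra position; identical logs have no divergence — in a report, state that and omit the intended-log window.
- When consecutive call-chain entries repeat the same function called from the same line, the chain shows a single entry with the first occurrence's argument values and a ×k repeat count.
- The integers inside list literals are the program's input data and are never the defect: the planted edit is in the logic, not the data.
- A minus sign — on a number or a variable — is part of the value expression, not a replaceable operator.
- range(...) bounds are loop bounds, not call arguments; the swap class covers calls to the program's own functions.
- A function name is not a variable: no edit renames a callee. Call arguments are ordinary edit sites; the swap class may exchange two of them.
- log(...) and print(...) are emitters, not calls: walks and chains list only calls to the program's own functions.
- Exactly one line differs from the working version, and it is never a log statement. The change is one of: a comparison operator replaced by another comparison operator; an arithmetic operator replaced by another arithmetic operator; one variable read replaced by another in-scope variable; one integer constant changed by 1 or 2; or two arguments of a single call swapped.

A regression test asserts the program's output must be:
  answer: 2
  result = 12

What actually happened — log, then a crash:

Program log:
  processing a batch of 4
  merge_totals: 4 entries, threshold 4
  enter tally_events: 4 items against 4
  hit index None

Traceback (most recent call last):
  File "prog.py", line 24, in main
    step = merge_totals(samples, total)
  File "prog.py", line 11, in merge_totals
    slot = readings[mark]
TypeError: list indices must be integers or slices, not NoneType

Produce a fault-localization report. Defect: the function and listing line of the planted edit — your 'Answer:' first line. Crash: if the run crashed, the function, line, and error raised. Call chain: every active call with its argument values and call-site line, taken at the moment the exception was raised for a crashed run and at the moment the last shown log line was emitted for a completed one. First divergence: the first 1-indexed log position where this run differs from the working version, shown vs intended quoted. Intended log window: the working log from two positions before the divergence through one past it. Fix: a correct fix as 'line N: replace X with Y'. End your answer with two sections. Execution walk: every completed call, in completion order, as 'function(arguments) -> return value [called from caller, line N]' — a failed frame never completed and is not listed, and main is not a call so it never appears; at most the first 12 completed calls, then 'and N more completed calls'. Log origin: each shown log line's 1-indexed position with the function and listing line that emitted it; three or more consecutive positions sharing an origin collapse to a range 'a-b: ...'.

Answer: the defect is in tally_events at line 3.
Core observation: The log first diverges at position 4: the faulty run prints 'hit index None' where the working version prints 'hit index 0'.
Crash: merge_totals, line 11, TypeError.
Call chain: main -> merge_totals([4, 12, 10, 1], 4) (called at line 24).
First divergence: position 4; shown 'hit index None' vs intended 'hit index 0'.
Intended log window:
  2: merge_totals: 4 entries, threshold 4
  3: enter tally_events: 4 items against 4
  4: hit index 0
  5: driver got 12
Execution walk:
  tally_events([4, 12, 10, 1], 4) -> None  [called from merge_totals, line 9]
Origin of each log line:
  1: logged in main at line 23
  2: logged in merge_totals at line 8
  3: logged in tally_events at line 2
  4: logged in merge_totals at line 10
A correct fix: line 3: replace `2` with `0`.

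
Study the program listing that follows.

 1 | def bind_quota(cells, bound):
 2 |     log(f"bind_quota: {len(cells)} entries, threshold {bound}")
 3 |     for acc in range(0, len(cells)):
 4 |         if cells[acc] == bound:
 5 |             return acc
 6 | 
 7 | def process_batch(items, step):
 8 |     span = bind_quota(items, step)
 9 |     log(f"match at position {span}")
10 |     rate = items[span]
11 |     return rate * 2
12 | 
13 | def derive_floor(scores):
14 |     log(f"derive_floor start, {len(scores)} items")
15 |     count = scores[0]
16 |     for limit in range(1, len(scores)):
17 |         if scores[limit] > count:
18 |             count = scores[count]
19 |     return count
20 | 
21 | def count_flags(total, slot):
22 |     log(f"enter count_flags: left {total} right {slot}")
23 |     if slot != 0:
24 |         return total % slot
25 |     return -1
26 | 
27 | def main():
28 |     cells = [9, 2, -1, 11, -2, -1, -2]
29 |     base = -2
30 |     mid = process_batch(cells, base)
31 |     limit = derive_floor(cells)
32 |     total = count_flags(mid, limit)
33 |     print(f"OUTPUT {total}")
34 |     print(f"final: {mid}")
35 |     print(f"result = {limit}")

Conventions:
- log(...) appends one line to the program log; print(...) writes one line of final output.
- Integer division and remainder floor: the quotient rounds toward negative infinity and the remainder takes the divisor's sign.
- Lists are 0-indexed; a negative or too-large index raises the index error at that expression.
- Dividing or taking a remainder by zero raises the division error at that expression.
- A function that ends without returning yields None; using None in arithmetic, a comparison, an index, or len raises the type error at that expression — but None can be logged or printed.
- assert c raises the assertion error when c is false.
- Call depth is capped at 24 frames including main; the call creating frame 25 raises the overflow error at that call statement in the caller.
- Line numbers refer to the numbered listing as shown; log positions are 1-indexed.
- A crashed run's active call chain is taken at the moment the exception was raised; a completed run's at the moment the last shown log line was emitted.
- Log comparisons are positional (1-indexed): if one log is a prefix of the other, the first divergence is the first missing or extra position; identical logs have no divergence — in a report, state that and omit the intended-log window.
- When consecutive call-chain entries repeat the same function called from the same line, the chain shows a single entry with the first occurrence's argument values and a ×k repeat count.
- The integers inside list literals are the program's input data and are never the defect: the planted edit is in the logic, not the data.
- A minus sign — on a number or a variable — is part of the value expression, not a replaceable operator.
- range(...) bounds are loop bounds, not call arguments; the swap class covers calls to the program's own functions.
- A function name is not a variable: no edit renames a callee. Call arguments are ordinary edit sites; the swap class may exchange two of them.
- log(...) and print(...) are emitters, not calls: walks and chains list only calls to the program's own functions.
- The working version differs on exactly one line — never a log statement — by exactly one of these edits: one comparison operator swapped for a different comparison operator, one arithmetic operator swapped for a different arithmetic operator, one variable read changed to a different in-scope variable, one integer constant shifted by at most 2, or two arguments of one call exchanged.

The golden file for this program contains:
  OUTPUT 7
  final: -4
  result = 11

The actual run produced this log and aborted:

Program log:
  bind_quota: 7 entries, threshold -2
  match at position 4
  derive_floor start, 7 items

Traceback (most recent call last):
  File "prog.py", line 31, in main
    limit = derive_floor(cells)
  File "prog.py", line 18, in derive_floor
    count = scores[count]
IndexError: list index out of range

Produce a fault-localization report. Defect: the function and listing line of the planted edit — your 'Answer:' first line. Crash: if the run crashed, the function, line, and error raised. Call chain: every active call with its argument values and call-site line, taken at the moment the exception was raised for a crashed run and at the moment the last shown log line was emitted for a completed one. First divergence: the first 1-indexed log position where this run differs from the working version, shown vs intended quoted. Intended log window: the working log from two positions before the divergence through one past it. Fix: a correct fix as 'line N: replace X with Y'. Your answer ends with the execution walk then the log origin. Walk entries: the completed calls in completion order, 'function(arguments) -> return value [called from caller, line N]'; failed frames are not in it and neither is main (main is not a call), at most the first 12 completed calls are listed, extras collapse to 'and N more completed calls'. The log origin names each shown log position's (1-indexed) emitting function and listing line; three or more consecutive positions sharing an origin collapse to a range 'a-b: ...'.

Answer: the defect is in derive_floor at line 18.
Core observation: After 3 matching log lines the faulty run goes silent, while the working version continues with 'enter count_flags: left -4 right 11'.
Crash: derive_floor, line 18, IndexError.
Call chain: main -> derive_floor([9, 2, -1, 11, -2, -1, -2]) (called at line 31).
First divergence: position 4 (shown log ended at 3 lines; the working version continues: 'enter count_flags: left -4 right 11').
Intended log window:
  2: match at position 4
  3: derive_floor start, 7 items
  4: enter count_flags: left -4 right 11
Execution walk:
  bind_quota([9, 2, -1, 11, -2, -1, -2], -2) -> 4  [called from process_batch, line 8]
  process_batch([9, 2, -1, 11, -2, -1, -2], -2) -> -4  [called from main, line 30]
Origin of each log line:
  1: emitted by bind_quota (line 2)
  2: emitted by process_batch (line 9)
  3: emitted by derive_floor (line 14)
A correct fix: line 18: replace `scores[count]` with `scores[limit]`.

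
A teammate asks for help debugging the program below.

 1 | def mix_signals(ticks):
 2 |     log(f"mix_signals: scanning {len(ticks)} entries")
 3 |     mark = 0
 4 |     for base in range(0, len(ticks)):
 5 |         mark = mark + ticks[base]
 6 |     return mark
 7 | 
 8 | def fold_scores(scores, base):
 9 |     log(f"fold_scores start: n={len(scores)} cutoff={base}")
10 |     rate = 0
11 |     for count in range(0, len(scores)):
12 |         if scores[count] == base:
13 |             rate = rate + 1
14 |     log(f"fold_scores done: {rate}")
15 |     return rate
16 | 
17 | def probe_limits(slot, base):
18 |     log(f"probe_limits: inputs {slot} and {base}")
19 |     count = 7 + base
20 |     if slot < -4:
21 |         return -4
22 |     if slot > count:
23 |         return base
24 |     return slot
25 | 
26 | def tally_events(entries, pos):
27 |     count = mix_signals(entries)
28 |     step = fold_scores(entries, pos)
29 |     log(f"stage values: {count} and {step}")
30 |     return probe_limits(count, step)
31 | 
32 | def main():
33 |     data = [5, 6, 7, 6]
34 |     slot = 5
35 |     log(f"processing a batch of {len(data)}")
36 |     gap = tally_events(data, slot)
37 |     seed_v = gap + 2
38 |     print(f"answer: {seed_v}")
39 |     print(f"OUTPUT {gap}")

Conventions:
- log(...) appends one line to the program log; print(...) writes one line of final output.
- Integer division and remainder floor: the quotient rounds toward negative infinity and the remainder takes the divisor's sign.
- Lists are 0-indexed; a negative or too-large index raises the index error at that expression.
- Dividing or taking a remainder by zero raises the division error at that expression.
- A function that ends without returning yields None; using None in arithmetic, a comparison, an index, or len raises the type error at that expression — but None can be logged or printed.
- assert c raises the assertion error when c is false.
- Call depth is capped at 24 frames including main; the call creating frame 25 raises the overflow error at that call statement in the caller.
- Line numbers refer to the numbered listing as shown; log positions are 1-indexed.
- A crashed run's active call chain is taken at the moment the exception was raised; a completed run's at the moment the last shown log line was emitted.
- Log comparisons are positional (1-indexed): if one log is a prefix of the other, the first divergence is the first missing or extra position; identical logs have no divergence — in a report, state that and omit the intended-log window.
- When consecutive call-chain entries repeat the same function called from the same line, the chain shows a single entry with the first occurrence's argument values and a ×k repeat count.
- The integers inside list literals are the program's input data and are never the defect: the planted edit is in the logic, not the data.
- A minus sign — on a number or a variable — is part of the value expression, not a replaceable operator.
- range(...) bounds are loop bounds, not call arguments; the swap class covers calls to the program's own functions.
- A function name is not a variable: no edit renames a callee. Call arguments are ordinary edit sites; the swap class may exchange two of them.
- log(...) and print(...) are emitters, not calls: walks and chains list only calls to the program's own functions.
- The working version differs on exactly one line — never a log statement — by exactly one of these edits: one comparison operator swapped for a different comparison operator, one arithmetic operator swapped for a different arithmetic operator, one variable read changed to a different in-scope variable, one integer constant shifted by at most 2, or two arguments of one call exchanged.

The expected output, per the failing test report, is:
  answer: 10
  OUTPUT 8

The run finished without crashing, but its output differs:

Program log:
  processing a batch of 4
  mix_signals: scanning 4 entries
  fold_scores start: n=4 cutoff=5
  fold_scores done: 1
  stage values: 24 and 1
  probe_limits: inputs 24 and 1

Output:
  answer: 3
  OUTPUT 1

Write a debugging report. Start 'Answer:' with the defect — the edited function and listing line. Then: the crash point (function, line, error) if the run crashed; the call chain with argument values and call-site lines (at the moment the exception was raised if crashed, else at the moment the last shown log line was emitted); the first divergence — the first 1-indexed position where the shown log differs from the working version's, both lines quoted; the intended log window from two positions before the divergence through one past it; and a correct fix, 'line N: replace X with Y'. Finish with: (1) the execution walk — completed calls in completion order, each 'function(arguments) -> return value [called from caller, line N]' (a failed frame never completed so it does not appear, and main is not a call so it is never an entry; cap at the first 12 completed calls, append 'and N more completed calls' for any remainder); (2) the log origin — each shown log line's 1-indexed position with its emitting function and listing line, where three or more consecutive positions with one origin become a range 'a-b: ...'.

Answer: the defect is in probe_limits at line 23.
Key observation: No log line changed; the fault shows up purely in the output.
Call chain: main -> tally_events([5, 6, 7, 6], 5) (called at line 36) -> probe_limits(24, 1) (called at line 30).
First divergence: none (the log streams are identical).
Execution walk:
  mix_signals([5, 6, 7, 6]) -> 24  [called from tally_events, line 27]
  fold_scores([5, 6, 7, 6], 5) -> 1  [called from tally_events, line 28]
  probe_limits(24, 1) -> 1  [called from tally_events, line 30]
  tally_events([5, 6, 7, 6], 5) -> 1  [called from main, line 36]
Origin of each log line:
  1 — main, line 35
  2 — mix_signals, line 2
  3 — fold_scores, line 9
  4 — fold_scores, line 14
  5 — tally_events, line 29
  6 — probe_limits, line 18
A correct fix: line 23: replace `base` with `count`.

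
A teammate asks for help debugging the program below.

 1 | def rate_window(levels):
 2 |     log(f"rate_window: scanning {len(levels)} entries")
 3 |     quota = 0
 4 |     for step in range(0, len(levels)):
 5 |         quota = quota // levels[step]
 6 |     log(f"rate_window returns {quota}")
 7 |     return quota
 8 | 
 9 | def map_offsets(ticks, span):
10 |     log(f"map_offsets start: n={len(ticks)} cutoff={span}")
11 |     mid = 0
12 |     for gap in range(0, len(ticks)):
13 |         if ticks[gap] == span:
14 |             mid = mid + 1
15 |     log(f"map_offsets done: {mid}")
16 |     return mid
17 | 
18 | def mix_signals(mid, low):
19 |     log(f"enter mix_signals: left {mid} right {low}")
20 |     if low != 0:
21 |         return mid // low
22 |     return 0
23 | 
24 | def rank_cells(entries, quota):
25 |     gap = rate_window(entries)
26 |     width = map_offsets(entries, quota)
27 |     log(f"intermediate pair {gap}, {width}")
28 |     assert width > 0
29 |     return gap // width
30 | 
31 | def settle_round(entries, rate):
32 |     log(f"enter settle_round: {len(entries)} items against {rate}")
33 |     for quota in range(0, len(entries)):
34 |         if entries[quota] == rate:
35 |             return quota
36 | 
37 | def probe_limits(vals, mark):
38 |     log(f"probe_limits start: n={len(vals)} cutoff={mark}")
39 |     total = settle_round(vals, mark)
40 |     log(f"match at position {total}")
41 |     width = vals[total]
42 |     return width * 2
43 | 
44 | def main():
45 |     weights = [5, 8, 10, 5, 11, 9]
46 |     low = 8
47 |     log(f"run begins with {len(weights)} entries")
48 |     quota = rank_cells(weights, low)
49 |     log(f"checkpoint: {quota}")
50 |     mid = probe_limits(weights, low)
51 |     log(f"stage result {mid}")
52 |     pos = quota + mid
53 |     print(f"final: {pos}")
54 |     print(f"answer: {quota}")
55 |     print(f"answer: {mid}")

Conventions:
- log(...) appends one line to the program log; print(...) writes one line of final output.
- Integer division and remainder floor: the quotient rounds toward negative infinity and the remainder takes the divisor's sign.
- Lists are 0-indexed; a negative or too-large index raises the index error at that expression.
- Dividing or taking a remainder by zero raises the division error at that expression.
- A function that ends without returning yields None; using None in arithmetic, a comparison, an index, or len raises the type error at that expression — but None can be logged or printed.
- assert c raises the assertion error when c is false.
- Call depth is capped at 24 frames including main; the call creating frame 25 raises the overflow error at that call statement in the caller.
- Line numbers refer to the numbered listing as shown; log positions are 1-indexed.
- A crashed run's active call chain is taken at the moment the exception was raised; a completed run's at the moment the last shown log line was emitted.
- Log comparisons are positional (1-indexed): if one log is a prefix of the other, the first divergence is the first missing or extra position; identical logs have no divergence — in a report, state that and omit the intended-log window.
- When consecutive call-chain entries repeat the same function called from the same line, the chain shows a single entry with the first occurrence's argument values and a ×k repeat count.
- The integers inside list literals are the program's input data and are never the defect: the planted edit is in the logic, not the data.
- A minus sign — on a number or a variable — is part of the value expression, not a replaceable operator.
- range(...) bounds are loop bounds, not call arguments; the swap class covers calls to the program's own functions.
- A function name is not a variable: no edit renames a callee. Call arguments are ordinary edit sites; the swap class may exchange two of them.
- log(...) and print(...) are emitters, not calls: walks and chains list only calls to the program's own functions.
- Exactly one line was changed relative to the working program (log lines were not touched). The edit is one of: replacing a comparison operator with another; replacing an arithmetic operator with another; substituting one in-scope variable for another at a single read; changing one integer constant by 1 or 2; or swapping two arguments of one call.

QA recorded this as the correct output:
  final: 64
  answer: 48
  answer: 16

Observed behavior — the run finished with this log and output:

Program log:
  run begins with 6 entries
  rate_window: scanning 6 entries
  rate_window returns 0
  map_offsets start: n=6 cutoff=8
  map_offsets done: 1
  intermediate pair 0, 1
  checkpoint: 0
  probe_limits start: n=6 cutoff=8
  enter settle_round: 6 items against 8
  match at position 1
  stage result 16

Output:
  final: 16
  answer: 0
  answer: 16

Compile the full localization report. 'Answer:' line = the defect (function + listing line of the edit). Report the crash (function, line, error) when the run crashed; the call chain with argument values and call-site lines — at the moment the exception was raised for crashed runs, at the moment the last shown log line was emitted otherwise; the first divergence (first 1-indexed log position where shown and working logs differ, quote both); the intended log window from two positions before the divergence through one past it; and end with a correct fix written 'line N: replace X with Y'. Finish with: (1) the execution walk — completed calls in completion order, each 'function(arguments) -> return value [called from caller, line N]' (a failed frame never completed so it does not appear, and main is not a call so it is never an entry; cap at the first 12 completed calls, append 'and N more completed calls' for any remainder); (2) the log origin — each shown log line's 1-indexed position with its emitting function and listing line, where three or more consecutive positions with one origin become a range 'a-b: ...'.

Answer: the defect is in rate_window at line 5.
Core observation: The earliest visible damage is log position 3 — 'rate_window returns 0' rather than the intended 'rate_window returns 48'.
Call chain: main.
First divergence: at position 3 the run shows 'rate_window returns 0' where the working version logs 'rate_window returns 48'.
Intended log window:
  1: run begins with 6 entries
  2: rate_window: scanning 6 entries
  3: rate_window returns 48
  4: map_offsets start: n=6 cutoff=8
Execution walk:
  rate_window([5, 8, 10, 5, 11, 9]) -> 0  [called from rank_cells, line 25]
  map_offsets([5, 8, 10, 5, 11, 9], 8) -> 1  [called from rank_cells, line 26]
  rank_cells([5, 8, 10, 5, 11, 9], 8) -> 0  [called from main, line 48]
  settle_round([5, 8, 10, 5, 11, 9], 8) -> 1  [called from probe_limits, line 39]
  probe_limits([5, 8, 10, 5, 11, 9], 8) -> 16  [called from main, line 50]
Log line origins:
  1: logged in main at line 47
  2: logged in rate_window at line 2
  3: logged in rate_window at line 6
  4: logged in map_offsets at line 10
  5: logged in map_offsets at line 15
  6: logged in rank_cells at line 27
  7: logged in main at line 49
  8: logged in probe_limits at line 38
  9: logged in settle_round at line 32
  10: logged in probe_limits at line 40
  11: logged in main at line 51
A correct fix: line 5: replace `//` with `+`.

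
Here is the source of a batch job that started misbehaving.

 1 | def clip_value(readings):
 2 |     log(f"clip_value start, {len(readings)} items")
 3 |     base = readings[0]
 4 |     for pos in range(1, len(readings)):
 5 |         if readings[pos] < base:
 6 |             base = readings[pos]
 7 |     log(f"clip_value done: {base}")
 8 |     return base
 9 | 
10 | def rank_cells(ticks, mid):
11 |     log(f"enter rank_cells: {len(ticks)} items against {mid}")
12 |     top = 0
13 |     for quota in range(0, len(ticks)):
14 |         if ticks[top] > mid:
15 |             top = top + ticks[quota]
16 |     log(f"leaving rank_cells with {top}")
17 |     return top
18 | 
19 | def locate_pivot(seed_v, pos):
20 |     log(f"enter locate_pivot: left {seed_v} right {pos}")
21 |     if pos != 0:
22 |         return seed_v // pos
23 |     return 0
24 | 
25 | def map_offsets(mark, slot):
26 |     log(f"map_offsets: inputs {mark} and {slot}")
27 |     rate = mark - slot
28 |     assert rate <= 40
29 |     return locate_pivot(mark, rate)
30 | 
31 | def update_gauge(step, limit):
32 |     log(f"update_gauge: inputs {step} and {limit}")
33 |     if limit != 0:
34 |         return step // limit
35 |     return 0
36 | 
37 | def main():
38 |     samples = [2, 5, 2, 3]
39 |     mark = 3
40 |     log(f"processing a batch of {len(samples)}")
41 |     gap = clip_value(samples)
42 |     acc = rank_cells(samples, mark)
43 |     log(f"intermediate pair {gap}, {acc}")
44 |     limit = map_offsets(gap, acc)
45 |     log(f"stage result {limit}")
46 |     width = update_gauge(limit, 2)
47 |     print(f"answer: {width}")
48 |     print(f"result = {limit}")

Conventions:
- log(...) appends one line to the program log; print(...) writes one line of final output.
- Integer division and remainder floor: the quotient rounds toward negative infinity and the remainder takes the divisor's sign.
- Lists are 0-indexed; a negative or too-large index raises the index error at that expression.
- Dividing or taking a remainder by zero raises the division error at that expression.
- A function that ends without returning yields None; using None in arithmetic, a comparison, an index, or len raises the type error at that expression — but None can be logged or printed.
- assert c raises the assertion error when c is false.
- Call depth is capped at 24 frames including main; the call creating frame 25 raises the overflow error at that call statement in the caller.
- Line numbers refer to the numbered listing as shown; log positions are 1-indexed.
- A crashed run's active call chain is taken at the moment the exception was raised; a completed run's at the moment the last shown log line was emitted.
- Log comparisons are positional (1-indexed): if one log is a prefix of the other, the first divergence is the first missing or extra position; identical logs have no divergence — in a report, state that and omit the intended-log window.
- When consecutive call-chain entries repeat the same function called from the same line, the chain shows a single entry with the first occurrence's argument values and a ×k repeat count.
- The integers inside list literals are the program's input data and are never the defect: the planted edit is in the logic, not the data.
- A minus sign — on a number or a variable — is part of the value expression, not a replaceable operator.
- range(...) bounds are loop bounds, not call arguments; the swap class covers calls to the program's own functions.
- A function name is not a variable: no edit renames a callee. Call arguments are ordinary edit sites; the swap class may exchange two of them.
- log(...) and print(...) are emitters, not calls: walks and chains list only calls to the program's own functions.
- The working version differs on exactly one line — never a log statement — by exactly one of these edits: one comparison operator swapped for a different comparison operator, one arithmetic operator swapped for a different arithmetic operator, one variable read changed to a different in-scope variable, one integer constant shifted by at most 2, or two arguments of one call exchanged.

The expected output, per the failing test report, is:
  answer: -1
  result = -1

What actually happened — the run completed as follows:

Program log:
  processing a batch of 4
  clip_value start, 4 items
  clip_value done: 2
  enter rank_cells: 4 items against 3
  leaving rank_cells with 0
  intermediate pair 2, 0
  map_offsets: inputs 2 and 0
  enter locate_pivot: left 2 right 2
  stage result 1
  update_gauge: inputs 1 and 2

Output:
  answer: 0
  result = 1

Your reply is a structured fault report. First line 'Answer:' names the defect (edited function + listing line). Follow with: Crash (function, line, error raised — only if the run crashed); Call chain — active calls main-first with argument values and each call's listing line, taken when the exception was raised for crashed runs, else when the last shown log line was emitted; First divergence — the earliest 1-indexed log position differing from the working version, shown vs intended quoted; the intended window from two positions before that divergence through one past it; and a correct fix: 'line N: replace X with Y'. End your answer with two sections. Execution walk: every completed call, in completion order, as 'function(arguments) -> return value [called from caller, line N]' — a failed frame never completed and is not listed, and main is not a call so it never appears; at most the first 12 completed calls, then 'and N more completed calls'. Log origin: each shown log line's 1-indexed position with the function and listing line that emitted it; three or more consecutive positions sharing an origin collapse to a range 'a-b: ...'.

Answer: the defect is in rank_cells at line 14.
Key observation: The log first diverges at position 5: the faulty run prints 'leaving rank_cells with 0' where the working version prints 'leaving rank_cells with 5'.
Call chain: main -> update_gauge(1, 2) (called at line 46).
First divergence: position 5 — the shown line 'leaving rank_cells with 0' should read 'leaving rank_cells with 5'.
Intended log window:
  3: clip_value done: 2
  4: enter rank_cells: 4 items against 3
  5: leaving rank_cells with 5
  6: intermediate pair 2, 5
Execution walk:
  clip_value([2, 5, 2, 3]) -> 2  [called from main, line 41]
  rank_cells([2, 5, 2, 3], 3) -> 0  [called from main, line 42]
  locate_pivot(2, 2) -> 1  [called from map_offsets, line 29]
  map_offsets(2, 0) -> 1  [called from main, line 44]
  update_gauge(1, 2) -> 0  [called from main, line 46]
Log line origins:
  1: from main, line 40
  2: from clip_value, line 2
  3: from clip_value, line 7
  4: from rank_cells, line 11
  5: from rank_cells, line 16
  6: from main, line 43
  7: from map_offsets, line 26
  8: from locate_pivot, line 20
  9: from main, line 45
  10: from update_gauge, line 32
A correct fix: line 14: replace `top` with `quota`.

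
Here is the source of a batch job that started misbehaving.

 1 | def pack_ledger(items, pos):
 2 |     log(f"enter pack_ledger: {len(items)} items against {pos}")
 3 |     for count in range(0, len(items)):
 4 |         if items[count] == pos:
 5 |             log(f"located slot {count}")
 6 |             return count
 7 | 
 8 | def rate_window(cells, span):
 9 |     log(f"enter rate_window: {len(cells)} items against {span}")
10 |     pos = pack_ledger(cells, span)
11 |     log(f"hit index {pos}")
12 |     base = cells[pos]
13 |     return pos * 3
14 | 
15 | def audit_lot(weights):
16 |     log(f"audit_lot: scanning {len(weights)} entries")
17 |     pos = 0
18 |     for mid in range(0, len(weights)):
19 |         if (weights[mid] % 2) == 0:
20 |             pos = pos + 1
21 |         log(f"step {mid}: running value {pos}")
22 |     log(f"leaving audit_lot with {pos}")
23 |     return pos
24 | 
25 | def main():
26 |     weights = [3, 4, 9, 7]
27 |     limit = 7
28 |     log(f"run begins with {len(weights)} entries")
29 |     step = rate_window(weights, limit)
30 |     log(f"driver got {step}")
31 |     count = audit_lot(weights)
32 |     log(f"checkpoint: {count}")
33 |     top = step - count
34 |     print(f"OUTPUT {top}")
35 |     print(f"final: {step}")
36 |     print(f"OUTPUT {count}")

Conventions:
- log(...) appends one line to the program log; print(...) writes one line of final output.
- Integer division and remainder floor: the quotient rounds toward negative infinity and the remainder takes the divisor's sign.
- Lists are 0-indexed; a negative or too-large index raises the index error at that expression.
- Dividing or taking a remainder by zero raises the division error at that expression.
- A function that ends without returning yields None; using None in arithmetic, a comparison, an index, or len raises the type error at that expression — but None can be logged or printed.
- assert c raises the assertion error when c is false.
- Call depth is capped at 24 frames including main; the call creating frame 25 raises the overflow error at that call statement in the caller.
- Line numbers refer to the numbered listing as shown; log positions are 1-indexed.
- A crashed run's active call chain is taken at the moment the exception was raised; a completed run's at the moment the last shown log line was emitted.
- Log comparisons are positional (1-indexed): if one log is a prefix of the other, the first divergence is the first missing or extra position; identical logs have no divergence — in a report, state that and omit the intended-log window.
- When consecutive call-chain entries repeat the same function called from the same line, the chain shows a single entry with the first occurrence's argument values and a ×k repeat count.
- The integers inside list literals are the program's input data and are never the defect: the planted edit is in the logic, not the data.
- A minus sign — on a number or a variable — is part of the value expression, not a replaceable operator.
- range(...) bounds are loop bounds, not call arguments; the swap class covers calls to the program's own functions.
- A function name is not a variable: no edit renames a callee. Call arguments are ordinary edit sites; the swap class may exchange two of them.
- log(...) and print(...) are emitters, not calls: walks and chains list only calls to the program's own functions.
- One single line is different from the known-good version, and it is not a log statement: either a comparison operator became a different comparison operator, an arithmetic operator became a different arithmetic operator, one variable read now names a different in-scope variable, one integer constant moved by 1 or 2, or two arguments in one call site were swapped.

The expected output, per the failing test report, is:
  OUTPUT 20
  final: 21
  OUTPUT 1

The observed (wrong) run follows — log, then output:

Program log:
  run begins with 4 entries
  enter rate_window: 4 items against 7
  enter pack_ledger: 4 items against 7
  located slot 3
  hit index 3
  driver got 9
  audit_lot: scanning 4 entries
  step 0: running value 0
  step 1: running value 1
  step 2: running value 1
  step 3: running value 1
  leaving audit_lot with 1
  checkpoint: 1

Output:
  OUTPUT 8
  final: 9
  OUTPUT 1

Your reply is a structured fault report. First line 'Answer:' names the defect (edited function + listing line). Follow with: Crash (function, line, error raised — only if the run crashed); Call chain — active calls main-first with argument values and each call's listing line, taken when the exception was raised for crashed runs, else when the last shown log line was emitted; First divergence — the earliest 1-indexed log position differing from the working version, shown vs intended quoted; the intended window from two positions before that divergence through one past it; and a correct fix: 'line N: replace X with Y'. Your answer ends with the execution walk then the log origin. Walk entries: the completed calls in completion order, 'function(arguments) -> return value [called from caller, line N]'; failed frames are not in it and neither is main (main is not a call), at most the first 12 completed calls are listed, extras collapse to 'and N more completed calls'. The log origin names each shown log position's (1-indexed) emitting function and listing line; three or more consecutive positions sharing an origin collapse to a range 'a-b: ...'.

Answer: the defect is in rate_window at line 13.
The tell: At log position 6 the runs split — shown 'driver got 9', but the working version logs 'driver got 21'.
Call chain: main.
First divergence: position 6; shown 'driver got 9' vs intended 'driver got 21'.
Intended log window:
  4: located slot 3
  5: hit index 3
  6: driver got 21
  7: audit_lot: scanning 4 entries
Execution walk:
  pack_ledger([3, 4, 9, 7], 7) -> 3  [called from rate_window, line 10]
  rate_window([3, 4, 9, 7], 7) -> 9  [called from main, line 29]
  audit_lot([3, 4, 9, 7]) -> 1  [called from main, line 31]
Origin of each log line:
  1: from main, line 28
  2: from rate_window, line 9
  3: from pack_ledger, line 2
  4: from pack_ledger, line 5
  5: from rate_window, line 11
  6: from main, line 30
  7: from audit_lot, line 16
  8-11: from audit_lot, line 21
  12: from audit_lot, line 22
  13: from main, line 32
A correct fix: line 13: replace `pos` with `base`.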